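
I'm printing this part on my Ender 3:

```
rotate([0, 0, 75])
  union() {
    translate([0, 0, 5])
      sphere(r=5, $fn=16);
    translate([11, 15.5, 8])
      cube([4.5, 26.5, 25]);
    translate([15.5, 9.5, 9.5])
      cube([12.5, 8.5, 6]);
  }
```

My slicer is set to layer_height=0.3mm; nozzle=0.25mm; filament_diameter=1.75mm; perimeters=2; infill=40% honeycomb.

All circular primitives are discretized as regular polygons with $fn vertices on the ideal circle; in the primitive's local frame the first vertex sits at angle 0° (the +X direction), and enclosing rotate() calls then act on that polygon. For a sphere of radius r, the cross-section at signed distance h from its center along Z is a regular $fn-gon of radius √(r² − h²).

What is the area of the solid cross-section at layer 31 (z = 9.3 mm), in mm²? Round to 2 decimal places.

139.18 mm²

At z = 9.3 mm: the r=5 sphere slices to a regular 16-gon of circumradius 2.551 (√(r²−h²) with h=4.3 from center) (area = (16/2)·2.551²·sin(360°/16) = 19.93 mm²); the cube at (11, 15.5) (footprint 4.5×26.5) is included at this height (area 119.25 mm²); the cube at (15.5, 9.5) does not reach this height (z outside [9.5, 15.5]); Taking the union: the 2 present regions are separate (no shared area or edge), so areas and boundary lengths simply add and each stays a separate island — area = 139.18 mm²; (rotated 75° about Z; rotation is an isometry so areas/perimeters/island counts are preserved). Overall, the cross-section has 2 separate islands. Net area = 139.18 mm².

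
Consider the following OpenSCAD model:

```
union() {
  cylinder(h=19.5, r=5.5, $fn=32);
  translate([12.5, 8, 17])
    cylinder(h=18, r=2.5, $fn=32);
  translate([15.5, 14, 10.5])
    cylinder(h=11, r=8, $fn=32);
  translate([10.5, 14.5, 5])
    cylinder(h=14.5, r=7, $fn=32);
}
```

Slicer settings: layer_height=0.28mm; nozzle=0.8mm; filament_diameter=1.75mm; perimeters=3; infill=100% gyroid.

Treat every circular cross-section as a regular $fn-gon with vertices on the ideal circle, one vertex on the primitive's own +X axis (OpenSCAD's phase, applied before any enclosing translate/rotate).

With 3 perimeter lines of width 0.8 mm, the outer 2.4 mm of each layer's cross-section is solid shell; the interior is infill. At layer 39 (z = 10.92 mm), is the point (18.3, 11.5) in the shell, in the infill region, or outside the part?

infill

At z = 10.92 mm: the r=5.5 cylinder contributes a regular 32-gon of circumradius 5.5; the cylinder at (12.5, 8) is not intersected at this z (z outside [17, 35]); the cylinder at (15.5, 14): section is a regular 32-gon, circumradius r=8; the r=7 cylinder at (10.5, 14.5) gives a regular 32-gon of circumradius 7 (constant along its height); Combining (union): the regions partially overlap (shared area 101.09 mm²), so overlapping operands fuse into one piece — 2 connected regions. Overall, the cross-section has 2 separate islands. The nearest boundary edge runs (22.15, 9.56)→(21.16, 8.34); distance from the point to it = 4.21 mm. (Shell/infill is judged within the island containing the point — the largest one.) The point is inside the cross-section and 4.21 mm from the nearest boundary — more than the 2.4 mm shell width (3 × 0.8), so it's in the infill interior.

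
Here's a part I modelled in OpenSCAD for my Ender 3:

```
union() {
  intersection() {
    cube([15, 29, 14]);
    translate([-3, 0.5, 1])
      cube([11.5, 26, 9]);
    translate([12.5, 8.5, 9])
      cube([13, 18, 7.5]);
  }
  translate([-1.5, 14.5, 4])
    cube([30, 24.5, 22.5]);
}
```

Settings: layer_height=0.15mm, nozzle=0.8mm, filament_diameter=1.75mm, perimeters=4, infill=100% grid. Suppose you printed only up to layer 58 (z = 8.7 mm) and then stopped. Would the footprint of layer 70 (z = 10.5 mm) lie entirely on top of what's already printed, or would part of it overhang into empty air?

Compare the two slices. At z = 8.7: the cube is present — its section is the full 15×29 rectangle (area 435.00 mm²); the cube at (-3, 0.5) (footprint 11.5×26) is included at this height (area 299.00 mm²); the cube at (12.5, 8.5) is not intersected at this z (z outside [9, 16.5]); Keeping only the common overlap: at least one operand is absent at this height, so nothing remains; the cube at (-1.5, 14.5) is present — its section is the full 30×24.5 rectangle (area 735.00 mm²); Merging all regions: only the 30×24.5 cube at (-1.5, 14.5) is present, so the union is just that shape — area = 735.00 mm². At z = 10.5: the 15×29 cube contributes its full rectangle (area 435.00 mm²); the cube at (-3, 0.5) is not intersected at this z (z outside [1, 10]); the cube at (12.5, 8.5) (footprint 13×18) is included at this height (area 234.00 mm²); Keeping only the common overlap: at least one operand is absent at this height, so nothing remains; the 30×24.5 cube at (-1.5, 14.5) contributes its full rectangle (area 735.00 mm²); Merging all regions: only the 30×24.5 cube at (-1.5, 14.5) is present, so the union is just that shape — area = 735.00 mm². Checking containment: the cross-section at z = 10.5 is a subset of the cross-section at z = 8.7.

entirely on top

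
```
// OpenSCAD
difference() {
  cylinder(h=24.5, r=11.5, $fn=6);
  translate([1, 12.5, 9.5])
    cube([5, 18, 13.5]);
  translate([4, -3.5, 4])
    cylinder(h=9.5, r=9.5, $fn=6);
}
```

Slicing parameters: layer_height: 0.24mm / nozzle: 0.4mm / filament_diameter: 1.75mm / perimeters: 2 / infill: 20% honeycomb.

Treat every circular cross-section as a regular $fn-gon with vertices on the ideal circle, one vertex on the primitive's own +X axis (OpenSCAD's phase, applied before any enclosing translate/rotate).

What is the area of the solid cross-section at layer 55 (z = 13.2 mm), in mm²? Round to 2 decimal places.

160.69 mm²

At z = 13.2 mm: the cylinder: section is a regular 6-gon, circumradius r=11.5 (area = (6/2)·11.500²·sin(360°/6) = 343.60 mm²); the cube at (1, 12.5) is present — its section is the full 5×18 rectangle (area 90.00 mm²); the r=9.5 cylinder at (4, -3.5) gives a regular 6-gon of circumradius 9.5 (constant along its height) (area = (6/2)·9.500²·sin(360°/6) = 234.48 mm²); After the difference (first − rest): starting from the r=11.5 cylinder (343.60 mm²), the 5×18 cube at (1, 12.5) misses the remaining region (no effect); the r=9.5 cylinder at (4, -3.5) partially overlaps it — only the 182.91 mm² overlap (of its 234.48 mm²) is removed, clipping the outline — area = 160.69 mm². Overall, the cross-section is a single solid region. Net area = 160.69 mm².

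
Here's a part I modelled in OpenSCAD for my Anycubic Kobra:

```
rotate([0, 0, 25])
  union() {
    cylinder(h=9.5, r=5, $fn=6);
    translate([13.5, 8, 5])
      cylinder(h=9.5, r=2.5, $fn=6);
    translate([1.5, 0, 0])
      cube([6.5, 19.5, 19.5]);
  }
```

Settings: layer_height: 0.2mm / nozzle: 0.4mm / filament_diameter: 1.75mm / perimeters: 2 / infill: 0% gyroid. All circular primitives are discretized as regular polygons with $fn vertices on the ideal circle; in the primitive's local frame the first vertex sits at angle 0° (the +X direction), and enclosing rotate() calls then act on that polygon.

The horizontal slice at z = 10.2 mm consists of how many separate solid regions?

At z = 10.2 mm: the cylinder is not intersected at this z (z outside [0, 9.5]); the r=2.5 cylinder at (13.5, 8) contributes a regular 6-gon of circumradius 2.5; the cube at (1.5, 0) (footprint 6.5×19.5) is included at this height; Combining (union): the 2 present regions are separate (no shared area or edge), so areas and boundary lengths simply add and each stays a separate island — 2 connected regions; (whole slice rotated 25° about Z — lengths, areas and connectivity unchanged). The result has 2 disconnected regions.

2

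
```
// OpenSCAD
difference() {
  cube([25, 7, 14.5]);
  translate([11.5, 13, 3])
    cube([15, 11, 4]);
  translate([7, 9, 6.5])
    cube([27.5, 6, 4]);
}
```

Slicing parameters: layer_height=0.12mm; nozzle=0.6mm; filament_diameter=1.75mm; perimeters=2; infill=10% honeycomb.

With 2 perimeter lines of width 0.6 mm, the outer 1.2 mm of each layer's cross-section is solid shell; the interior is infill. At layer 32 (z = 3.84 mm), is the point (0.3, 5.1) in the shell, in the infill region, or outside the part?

shell

At z = 3.84 mm: the 25×7 cube contributes its full rectangle; the cube at (11.5, 13) (footprint 15×11) is included at this height; the cube at (7, 9) does not reach this height (z outside [6.5, 10.5]); Taking the first minus the rest: starting from the 25×7 cube, the 15×11 cube at (11.5, 13) misses the remaining region (no effect) — 1 connected region. Overall, the cross-section is a single solid region. The nearest boundary edge runs (0.00, 0.00)→(0.00, 7.00); distance from the point to it = 0.30 mm. The point is inside the cross-section, 0.30 mm from the nearest boundary — within the 1.2 mm shell band (2 × 0.6).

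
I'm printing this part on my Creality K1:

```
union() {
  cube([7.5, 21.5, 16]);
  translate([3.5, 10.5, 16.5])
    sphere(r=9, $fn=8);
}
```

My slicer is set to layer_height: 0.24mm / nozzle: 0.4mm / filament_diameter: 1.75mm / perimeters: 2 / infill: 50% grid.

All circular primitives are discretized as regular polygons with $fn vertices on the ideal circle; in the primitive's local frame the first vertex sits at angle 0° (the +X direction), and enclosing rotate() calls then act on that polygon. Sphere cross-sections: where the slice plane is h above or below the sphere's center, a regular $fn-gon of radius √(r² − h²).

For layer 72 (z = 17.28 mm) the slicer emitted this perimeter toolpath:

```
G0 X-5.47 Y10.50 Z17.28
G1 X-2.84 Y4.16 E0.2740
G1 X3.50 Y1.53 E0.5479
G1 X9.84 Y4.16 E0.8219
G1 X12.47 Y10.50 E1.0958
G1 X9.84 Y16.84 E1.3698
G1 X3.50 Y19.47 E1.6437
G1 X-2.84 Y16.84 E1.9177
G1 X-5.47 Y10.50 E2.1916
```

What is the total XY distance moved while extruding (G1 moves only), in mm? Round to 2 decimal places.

Sum the Euclidean lengths of each G1 segment: total = 54.91 mm.

54.91 mm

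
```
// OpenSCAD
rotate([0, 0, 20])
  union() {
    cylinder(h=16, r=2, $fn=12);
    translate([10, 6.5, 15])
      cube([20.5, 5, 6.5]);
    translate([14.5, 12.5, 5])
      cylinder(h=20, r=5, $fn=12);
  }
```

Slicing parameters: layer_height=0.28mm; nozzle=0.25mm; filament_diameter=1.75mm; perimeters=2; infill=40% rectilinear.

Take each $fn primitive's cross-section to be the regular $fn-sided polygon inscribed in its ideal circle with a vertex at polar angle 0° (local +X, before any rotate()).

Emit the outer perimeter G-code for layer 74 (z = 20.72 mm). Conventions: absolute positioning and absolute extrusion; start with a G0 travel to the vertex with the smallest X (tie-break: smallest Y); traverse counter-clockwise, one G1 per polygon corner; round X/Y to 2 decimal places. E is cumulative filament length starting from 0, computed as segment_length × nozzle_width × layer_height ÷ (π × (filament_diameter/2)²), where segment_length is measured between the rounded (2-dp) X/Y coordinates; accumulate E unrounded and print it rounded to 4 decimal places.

At z = 20.72 mm: the cylinder is absent (z outside [0, 16]); the cube at (10, 6.5) (footprint 20.5×5) is included at this height; the cylinder at (14.5, 12.5): section is a regular 12-gon, circumradius r=5; Merging all regions: the regions partially overlap (shared area 27.67 mm²), so overlapping operands fuse into one piece — 1 connected region; (rotated 20° about Z; rotation is an isometry so areas/perimeters/island counts are preserved). The outline is a single polygon with 12 vertices. Extrusion per mm of travel: 0.25 × 0.28 / (π × 0.875²) = 0.029103. Accumulating E over each segment gives final E = 1.7289.

G0 X4.43 Y17.57 Z20.72
G1 X4.65 Y15.00 E0.0751
G1 X5.76 Y13.41 E0.1315
G1 X7.17 Y9.53 E0.2516
G1 X26.44 Y16.54 E0.8484
G1 X24.73 Y21.24 E0.9940
G1 X14.14 Y17.38 E1.3220
G1 X14.05 Y18.42 E1.3524
G1 X12.56 Y20.54 E1.4278
G1 X10.22 Y21.63 E1.5029
G1 X7.64 Y21.40 E1.5783
G1 X5.52 Y19.92 E1.6535
G1 X4.43 Y17.57 E1.7289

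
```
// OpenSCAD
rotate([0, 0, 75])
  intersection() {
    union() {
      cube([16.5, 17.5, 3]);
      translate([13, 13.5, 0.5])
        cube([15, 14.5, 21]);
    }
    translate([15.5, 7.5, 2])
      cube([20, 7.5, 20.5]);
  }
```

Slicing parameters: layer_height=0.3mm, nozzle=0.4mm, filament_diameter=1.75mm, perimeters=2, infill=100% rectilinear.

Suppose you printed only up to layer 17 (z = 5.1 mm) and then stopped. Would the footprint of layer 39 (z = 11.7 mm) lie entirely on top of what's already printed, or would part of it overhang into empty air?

entirely on top

Compare the two slices. At z = 5.1: the cube does not reach this height (z outside [0, 3]); the cube at (13, 13.5) (footprint 15×14.5) is included at this height (area 217.50 mm²); Combining (union): only the 15×14.5 cube at (13, 13.5) is present, so the union is just that shape — area = 217.50 mm²; the cube at (15.5, 7.5) (footprint 20×7.5) is included at this height (area 150.00 mm²); Taking the intersection: the 20×7.5 cube at (15.5, 7.5) partially overlaps the result so far; clipping to the common part keeps 18.75 mm² — area = 18.75 mm²; (whole slice rotated 75° about Z — lengths, areas and connectivity unchanged). At z = 11.7: the cube is not intersected at this z (z outside [0, 3]); the cube at (13, 13.5) is present — its section is the full 15×14.5 rectangle (area 217.50 mm²); Taking the union: only the 15×14.5 cube at (13, 13.5) is present, so the union is just that shape — area = 217.50 mm²; the cube at (15.5, 7.5) (footprint 20×7.5) is included at this height (area 150.00 mm²); Taking the intersection: the 20×7.5 cube at (15.5, 7.5) partially overlaps the result so far; clipping to the common part keeps 18.75 mm² — area = 18.75 mm²; (rotated 75° about Z; rotation is an isometry so areas/perimeters/island counts are preserved). Checking containment: the cross-section at z = 11.7 is a subset of the cross-section at z = 5.1.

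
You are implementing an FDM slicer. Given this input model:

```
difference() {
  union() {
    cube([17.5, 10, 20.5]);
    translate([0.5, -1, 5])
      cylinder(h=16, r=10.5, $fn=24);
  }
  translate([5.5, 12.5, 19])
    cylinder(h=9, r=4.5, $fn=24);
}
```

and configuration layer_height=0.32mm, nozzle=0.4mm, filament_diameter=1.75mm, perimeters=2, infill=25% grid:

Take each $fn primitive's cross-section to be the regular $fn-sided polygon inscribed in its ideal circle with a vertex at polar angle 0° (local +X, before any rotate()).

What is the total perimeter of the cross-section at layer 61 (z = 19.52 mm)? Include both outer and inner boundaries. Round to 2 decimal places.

At z = 19.52 mm: the 17.5×10 cube contributes its full rectangle (perimeter 55.00 mm); the r=10.5 cylinder at (0.5, -1) contributes a regular 24-gon of circumradius 10.5 (perimeter = 2·24·10.500·sin(180°/24) = 65.79 mm); Merging all regions: the regions partially overlap (shared area 79.90 mm²), so the edge portions inside another operand are dropped and the merged outline is re-measured after clipping — boundary = 84.54 mm; the cylinder at (5.5, 12.5): section is a regular 24-gon, circumradius r=4.5 (perimeter = 2·24·4.500·sin(180°/24) = 28.19 mm); Taking the first minus the rest: starting from the result so far, the r=4.5 cylinder at (5.5, 12.5) partially overlaps it — only the 10.30 mm² overlap (of its 62.89 mm²) is removed, clipping the outline — boundary = 85.90 mm. Overall, the cross-section is a single solid region. Total boundary length (outer) = 85.90 mm.

85.90 mm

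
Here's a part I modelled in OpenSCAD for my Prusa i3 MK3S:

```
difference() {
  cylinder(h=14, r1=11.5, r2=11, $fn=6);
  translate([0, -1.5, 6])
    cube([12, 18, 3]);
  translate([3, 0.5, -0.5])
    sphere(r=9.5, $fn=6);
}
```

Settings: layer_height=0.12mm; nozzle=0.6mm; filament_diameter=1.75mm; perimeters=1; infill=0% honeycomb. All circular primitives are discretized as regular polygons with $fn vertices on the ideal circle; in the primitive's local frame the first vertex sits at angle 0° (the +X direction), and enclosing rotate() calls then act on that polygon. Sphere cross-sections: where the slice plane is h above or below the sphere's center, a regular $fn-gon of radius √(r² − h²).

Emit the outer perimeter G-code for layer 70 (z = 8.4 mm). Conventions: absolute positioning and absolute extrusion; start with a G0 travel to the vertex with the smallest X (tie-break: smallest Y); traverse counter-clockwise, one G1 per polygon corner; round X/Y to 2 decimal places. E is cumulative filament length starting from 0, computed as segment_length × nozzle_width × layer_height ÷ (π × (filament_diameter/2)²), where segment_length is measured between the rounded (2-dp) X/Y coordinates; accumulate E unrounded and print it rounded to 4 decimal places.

G0 X-11.20 Y0.00 Z8.40
G1 X-5.60 Y-9.70 E0.3353
G1 X5.60 Y-9.70 E0.6705
G1 X10.33 Y-1.50 E0.9539
G1 X5.17 Y-1.50 E1.1084
G1 X4.66 Y-2.38 E1.1388
G1 X1.34 Y-2.38 E1.2382
G1 X0.83 Y-1.50 E1.2686
G1 X0.00 Y-1.50 E1.2935
G1 X0.00 Y-0.06 E1.3366
G1 X-0.32 Y0.50 E1.3559
G1 X0.00 Y1.06 E1.3752
G1 X0.00 Y9.70 E1.6338
G1 X-5.60 Y9.70 E1.8015
G1 X-11.20 Y0.00 E2.1367

At z = 8.4 mm: the cone contributes a regular 6-gon of circumradius 11.200 (interpolated between r1=11.5 and r2=11 at t=0.600); the cube at (0, -1.5) is present — its section is the full 12×18 rectangle; the sphere at (3, 0.5): section is a regular 6-gon, circumradius = √(r²−h²) = √(9.5²−8.9²) = 3.323; Subtracting the remaining from the first: starting from the cone, the 12×18 cube at (0, -1.5) partially overlaps it — only the 97.63 mm² overlap (of its 216.00 mm²) is removed, clipping the outline; the r=9.5 sphere at (3, 0.5) partially overlaps it — only the 3.54 mm² overlap (of its 28.68 mm²) is removed, clipping the outline — 1 connected region. The outline is a single polygon with 14 vertices. Extrusion per mm of travel: 0.6 × 0.12 / (π × 0.875²) = 0.029934. Accumulating E over each segment gives final E = 2.1367.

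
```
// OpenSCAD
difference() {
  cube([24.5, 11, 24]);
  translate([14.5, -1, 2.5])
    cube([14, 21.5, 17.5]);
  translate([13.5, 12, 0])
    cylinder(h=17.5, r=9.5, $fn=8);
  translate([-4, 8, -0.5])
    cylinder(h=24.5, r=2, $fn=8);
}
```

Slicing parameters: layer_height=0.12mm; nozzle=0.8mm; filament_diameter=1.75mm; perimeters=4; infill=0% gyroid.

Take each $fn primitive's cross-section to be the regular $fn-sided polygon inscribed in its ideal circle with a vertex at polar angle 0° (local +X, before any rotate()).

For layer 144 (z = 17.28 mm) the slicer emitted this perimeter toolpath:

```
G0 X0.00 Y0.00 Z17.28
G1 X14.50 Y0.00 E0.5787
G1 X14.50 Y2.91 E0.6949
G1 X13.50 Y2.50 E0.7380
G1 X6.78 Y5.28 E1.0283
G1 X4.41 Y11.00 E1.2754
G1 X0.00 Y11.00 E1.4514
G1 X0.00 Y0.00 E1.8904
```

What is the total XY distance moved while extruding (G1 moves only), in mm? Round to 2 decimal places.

47.36 mm

Sum the Euclidean lengths of each G1 segment: total = 47.36 mm.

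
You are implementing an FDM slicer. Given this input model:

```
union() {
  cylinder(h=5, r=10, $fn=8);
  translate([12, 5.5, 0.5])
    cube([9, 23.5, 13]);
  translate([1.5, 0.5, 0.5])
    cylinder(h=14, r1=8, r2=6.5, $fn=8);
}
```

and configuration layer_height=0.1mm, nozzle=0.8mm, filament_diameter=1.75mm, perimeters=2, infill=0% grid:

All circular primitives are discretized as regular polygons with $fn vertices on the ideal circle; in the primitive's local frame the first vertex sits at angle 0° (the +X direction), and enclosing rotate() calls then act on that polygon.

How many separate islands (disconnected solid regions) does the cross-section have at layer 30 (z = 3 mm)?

At z = 3 mm: the r=10 cylinder contributes a regular 8-gon of circumradius 10; the cube at (12, 5.5) (footprint 9×23.5) is included at this height; the cone at (1.5, 0.5) (r1=8→r2=6.5) has section circumradius 7.732 here — a regular 8-gon; Taking the union: the regions partially overlap (shared area 169.10 mm²), so overlapping operands fuse into one piece — 2 connected regions. Overall, the cross-section has 2 separate islands. Island count = 2.

2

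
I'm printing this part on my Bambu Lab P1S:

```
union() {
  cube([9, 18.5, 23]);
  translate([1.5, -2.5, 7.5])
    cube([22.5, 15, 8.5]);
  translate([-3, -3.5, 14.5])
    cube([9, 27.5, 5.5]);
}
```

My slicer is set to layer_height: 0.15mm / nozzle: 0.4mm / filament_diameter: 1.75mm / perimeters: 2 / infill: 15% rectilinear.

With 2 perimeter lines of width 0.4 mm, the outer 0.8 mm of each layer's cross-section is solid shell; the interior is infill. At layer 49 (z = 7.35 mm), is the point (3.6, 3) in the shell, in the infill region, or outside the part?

infill

At z = 7.35 mm: the cube (footprint 9×18.5) is included at this height; the cube at (1.5, -2.5) is absent (z outside [7.5, 16]); the cube at (-3, -3.5) is not intersected at this z (z outside [14.5, 20]); Combining (union): only the 9×18.5 cube is present, so the union is just that shape — 1 connected region. Overall, the cross-section is a single solid region. The nearest boundary edge runs (0.00, 0.00)→(9.00, 0.00); distance from the point to it = 3.00 mm. The point is inside the cross-section and 3.00 mm from the nearest boundary — more than the 0.8 mm shell width (2 × 0.4), so it's in the infill interior.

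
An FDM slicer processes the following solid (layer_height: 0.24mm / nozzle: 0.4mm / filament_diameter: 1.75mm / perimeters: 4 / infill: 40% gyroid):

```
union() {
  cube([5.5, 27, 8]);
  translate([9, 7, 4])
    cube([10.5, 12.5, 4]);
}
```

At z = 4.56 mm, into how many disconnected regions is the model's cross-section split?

2

At z = 4.56 mm: the cube (footprint 5.5×27) is included at this height; the cube at (9, 7) (footprint 10.5×12.5) is included at this height; Taking the union: the 2 present regions are separate (no shared area or edge), so areas and boundary lengths simply add and each stays a separate island — 2 connected regions. The result has 2 disconnected regions.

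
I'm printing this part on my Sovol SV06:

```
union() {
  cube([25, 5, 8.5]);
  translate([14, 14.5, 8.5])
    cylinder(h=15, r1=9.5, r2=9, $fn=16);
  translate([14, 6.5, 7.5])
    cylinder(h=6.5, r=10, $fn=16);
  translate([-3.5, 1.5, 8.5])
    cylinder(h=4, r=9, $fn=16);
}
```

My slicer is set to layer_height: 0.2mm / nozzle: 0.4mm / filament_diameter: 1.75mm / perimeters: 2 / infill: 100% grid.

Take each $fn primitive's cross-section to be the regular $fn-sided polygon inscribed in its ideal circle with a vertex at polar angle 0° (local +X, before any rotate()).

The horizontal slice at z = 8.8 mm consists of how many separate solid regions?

1

At z = 8.8 mm: the cube does not reach this height (z outside [0, 8.5]); the cone at (14, 14.5): at t=0.020 of its height the radius interpolates to r₁+(r₂−r₁)t = 9.490, giving a regular 16-gon of that circumradius; the r=10 cylinder at (14, 6.5) gives a regular 16-gon of circumradius 10 (constant along its height); the cylinder at (-3.5, 1.5): section is a regular 16-gon, circumradius r=9; Combining (union): the regions partially overlap (shared area 142.87 mm²), so overlapping operands fuse into one piece — 1 connected region. The result has 1 disconnected region.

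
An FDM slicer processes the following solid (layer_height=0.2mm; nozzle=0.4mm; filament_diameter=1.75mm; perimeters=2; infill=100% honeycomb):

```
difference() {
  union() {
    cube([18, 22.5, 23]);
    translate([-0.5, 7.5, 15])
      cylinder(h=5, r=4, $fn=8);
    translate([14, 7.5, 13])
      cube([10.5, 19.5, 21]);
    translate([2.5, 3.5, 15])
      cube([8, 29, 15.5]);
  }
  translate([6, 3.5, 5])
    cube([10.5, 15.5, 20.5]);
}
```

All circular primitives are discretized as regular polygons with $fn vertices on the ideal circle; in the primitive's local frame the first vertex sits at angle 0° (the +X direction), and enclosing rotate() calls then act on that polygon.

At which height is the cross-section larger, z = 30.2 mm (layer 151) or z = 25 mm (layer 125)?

Layer 151 (z = 30.2): the cube is not intersected at this z (z outside [0, 23]); the cylinder at (-0.5, 7.5) does not reach this height (z outside [15, 20]); the 10.5×19.5 cube at (14, 7.5) contributes its full rectangle (area 204.75 mm²); the cube at (2.5, 3.5) (footprint 8×29) is included at this height (area 232.00 mm²); Combining (union): the 2 present regions are separate (no shared area or edge), so areas and boundary lengths simply add and each stays a separate island — area = 436.75 mm²; the cube at (6, 3.5) is not intersected at this z (z outside [5, 25.5]); Subtracting the remaining from the first: none of the subtracted shapes is present at this height, so that combined region is unchanged — area = 436.75 mm². So its area = 436.75 mm². Layer 125 (z = 25): the cube is not intersected at this z (z outside [0, 23]); the cylinder at (-0.5, 7.5) is not intersected at this z (z outside [15, 20]); the cube at (14, 7.5) is present — its section is the full 10.5×19.5 rectangle (area 204.75 mm²); the cube at (2.5, 3.5) (footprint 8×29) is included at this height (area 232.00 mm²); Combining (union): the 2 present regions are separate (no shared area or edge), so areas and boundary lengths simply add and each stays a separate island — area = 436.75 mm²; the cube at (6, 3.5) (footprint 10.5×15.5) is included at this height (area 162.75 mm²); After the difference (first − rest): starting from the result so far (436.75 mm²), the 10.5×15.5 cube at (6, 3.5) partially overlaps it — only the 98.50 mm² overlap (of its 162.75 mm²) is removed, clipping the outline — area = 338.25 mm². So its area = 338.25 mm². Layer 151 is larger (436.75 vs 338.25 mm²).

layer 151 (z = 30.2 mm)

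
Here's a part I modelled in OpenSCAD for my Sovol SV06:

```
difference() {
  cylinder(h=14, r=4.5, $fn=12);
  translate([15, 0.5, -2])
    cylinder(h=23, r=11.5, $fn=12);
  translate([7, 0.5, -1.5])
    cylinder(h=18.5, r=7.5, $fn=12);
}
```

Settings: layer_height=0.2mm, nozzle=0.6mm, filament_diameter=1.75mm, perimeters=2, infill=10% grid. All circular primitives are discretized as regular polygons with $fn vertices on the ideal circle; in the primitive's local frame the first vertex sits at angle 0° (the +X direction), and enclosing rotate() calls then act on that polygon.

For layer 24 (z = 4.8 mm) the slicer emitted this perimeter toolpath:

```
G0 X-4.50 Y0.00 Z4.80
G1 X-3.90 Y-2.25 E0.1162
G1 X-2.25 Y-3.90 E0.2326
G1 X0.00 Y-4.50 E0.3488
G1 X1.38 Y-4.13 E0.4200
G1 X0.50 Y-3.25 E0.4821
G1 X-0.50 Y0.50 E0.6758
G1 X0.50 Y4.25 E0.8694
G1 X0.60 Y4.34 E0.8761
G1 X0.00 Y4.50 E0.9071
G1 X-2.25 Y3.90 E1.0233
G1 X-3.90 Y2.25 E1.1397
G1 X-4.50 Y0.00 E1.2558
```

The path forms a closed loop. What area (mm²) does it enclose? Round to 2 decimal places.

31.58 mm²

Apply the shoelace formula to the sequence of (X, Y) vertices; enclosed area = 31.58 mm².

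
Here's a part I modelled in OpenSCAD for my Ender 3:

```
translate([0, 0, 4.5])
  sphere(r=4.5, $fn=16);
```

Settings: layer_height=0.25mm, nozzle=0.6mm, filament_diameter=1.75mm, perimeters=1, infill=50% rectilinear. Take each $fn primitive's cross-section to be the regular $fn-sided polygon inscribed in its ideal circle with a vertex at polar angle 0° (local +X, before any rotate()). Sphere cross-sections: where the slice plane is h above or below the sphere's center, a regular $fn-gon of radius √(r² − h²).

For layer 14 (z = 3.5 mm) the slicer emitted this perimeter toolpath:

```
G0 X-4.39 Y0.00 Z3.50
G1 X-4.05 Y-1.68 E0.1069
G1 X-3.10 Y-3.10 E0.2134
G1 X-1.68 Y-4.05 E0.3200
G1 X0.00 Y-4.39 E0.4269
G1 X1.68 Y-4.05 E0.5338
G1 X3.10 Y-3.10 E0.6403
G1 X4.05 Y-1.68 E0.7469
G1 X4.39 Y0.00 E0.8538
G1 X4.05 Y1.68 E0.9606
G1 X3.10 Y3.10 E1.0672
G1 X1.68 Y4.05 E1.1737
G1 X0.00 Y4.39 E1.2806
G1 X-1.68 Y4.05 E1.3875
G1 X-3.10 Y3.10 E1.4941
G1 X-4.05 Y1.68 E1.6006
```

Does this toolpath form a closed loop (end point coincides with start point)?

no

Start point (G0): (-4.39, 0.00). End point (last G1): the path does not return to the start — open.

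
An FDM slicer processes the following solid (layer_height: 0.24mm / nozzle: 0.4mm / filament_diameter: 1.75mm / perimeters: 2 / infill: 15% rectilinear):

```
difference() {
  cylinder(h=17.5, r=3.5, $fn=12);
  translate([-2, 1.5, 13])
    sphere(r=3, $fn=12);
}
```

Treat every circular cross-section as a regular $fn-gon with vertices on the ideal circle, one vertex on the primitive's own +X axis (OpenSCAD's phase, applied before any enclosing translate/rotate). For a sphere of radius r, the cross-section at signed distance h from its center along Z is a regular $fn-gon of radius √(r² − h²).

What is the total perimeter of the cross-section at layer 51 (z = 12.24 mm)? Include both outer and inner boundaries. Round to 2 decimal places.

At z = 12.24 mm: the cylinder: section is a regular 12-gon, circumradius r=3.5 (perimeter = 2·12·3.500·sin(180°/12) = 21.74 mm); the r=3 sphere at (-2, 1.5) slices to a regular 12-gon of circumradius 2.902 (√(r²−h²) with h=0.76 from center) (perimeter = 2·12·2.902·sin(180°/12) = 18.03 mm); After the difference (first − rest): starting from the r=3.5 cylinder, the r=3 sphere at (-2, 1.5) partially overlaps it — only the 15.32 mm² overlap (of its 25.27 mm²) is removed, clipping the outline — boundary = 23.25 mm. Overall, the cross-section is a single solid region. Total boundary length (outer) = 23.25 mm.

23.25 mm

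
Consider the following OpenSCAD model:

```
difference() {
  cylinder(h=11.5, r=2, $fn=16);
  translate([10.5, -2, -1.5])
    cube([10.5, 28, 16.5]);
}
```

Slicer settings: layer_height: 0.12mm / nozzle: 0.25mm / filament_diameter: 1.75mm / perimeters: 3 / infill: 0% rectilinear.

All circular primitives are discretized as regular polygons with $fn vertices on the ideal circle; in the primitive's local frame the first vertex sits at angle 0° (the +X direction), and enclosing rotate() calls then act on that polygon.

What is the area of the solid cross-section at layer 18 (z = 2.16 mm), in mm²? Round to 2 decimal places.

12.25 mm²

At z = 2.16 mm: the r=2 cylinder contributes a regular 16-gon of circumradius 2 (area = (16/2)·2.000²·sin(360°/16) = 12.25 mm²); the cube at (10.5, -2) is present — its section is the full 10.5×28 rectangle (area 294.00 mm²); Taking the first minus the rest: starting from the r=2 cylinder (12.25 mm²), the 10.5×28 cube at (10.5, -2) misses the remaining region (no effect) — area = 12.25 mm². Overall, the cross-section is a single solid region. Net area = 12.25 mm².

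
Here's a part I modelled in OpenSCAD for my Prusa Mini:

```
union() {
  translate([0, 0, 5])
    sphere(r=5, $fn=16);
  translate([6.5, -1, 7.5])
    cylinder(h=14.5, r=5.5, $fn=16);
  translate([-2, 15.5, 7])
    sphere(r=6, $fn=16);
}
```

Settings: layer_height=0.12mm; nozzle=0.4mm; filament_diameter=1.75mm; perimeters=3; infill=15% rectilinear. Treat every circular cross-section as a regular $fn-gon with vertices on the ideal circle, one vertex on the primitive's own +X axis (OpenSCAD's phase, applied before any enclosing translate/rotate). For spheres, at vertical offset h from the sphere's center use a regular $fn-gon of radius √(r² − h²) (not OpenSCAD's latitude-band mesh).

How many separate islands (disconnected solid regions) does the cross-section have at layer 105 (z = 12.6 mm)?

At z = 12.6 mm: the sphere does not reach this height (|z−center|=7.600 > r=5); the cylinder at (6.5, -1): section is a regular 16-gon, circumradius r=5.5; the r=6 sphere at (-2, 15.5) contributes a regular 16-gon of circumradius √(6²−5.6²) = 2.154; Merging all regions: the 2 present regions are separate (no shared area or edge), so areas and boundary lengths simply add and each stays a separate island — 2 connected regions. Overall, the cross-section has 2 separate islands. Island count = 2.

2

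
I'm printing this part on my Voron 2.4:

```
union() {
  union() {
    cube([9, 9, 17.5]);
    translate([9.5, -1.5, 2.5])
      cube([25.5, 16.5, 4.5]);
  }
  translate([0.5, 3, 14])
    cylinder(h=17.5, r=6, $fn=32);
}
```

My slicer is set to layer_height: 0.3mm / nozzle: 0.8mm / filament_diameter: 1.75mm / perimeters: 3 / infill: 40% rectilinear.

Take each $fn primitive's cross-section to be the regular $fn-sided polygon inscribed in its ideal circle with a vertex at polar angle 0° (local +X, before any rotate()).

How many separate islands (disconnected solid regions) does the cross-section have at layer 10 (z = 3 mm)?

At z = 3 mm: the cube (footprint 9×9) is included at this height; the cube at (9.5, -1.5) (footprint 25.5×16.5) is included at this height; Combining (union): the 2 present regions are separate (no shared area or edge), so areas and boundary lengths simply add and each stays a separate island — 2 connected regions; the cylinder at (0.5, 3) is absent (z outside [14, 31.5]); Combining (union): only that combined region is present, so the union is just that shape — 2 connected regions. Overall, the cross-section has 2 separate islands. Island count = 2.

2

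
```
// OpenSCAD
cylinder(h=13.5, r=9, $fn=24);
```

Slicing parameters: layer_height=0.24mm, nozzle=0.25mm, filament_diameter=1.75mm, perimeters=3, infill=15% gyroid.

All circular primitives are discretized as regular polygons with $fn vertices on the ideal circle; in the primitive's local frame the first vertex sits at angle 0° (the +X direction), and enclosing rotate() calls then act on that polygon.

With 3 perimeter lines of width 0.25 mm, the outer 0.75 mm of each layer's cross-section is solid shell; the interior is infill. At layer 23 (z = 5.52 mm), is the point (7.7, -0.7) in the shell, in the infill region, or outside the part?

At z = 5.52 mm: the r=9 cylinder gives a regular 24-gon of circumradius 9 (constant along its height). Overall, the cross-section is a single solid region. The nearest boundary edge runs (8.69, -2.33)→(9.00, 0.00); distance from the point to it = 1.20 mm. The point is inside the cross-section and 1.20 mm from the nearest boundary — more than the 0.75 mm shell width (3 × 0.25), so it's in the infill interior.

infill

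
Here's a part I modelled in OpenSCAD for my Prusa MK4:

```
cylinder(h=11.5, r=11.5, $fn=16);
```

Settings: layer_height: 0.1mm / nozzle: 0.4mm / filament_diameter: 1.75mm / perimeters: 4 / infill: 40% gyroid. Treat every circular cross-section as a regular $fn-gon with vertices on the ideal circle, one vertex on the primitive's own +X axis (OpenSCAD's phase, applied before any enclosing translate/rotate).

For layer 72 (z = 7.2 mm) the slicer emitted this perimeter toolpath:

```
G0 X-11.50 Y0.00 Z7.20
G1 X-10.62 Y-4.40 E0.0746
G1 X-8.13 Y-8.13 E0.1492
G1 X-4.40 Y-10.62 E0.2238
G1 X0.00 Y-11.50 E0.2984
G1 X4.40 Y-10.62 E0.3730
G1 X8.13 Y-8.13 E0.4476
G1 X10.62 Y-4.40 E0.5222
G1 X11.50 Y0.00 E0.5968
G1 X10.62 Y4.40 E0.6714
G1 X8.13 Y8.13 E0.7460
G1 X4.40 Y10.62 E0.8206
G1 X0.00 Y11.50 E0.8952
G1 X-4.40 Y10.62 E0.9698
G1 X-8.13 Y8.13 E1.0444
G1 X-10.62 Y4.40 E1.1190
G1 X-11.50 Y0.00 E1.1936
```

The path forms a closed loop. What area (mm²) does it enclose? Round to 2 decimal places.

Apply the shoelace formula to the sequence of (X, Y) vertices; enclosed area = 404.67 mm².

404.67 mm²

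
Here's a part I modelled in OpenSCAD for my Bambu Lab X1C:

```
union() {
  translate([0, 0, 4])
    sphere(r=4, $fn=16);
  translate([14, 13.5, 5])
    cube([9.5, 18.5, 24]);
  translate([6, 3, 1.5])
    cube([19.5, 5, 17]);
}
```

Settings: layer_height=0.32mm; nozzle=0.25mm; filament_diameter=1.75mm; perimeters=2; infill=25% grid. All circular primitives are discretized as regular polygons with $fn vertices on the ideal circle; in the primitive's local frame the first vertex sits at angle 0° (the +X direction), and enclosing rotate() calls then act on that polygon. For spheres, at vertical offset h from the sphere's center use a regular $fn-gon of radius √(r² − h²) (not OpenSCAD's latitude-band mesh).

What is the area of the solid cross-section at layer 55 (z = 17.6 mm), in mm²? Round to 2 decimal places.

273.25 mm²

At z = 17.6 mm: the sphere is absent (|z−center|=13.600 > r=4); the cube at (14, 13.5) is present — its section is the full 9.5×18.5 rectangle (area 175.75 mm²); the 19.5×5 cube at (6, 3) contributes its full rectangle (area 97.50 mm²); Taking the union: the 2 present regions are separate (no shared area or edge), so areas and boundary lengths simply add and each stays a separate island — area = 273.25 mm². Overall, the cross-section has 2 separate islands. Net area = 273.25 mm².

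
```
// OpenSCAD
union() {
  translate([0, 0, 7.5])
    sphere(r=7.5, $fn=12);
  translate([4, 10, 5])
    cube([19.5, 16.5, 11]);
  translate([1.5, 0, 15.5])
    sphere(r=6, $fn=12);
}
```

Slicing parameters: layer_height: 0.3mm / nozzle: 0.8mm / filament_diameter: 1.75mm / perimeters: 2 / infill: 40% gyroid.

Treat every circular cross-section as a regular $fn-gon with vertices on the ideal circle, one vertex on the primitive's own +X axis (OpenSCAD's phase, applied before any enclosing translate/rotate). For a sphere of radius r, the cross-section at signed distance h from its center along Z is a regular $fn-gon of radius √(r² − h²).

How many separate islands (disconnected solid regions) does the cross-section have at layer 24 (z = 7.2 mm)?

At z = 7.2 mm: the sphere: section is a regular 12-gon, circumradius = √(r²−h²) = √(7.5²−0.3²) = 7.494; the 19.5×16.5 cube at (4, 10) contributes its full rectangle; the sphere at (1.5, 0) is absent (|z−center|=8.300 > r=6); Merging all regions: the 2 present regions are separate (no shared area or edge), so areas and boundary lengths simply add and each stays a separate island — 2 connected regions. Overall, the cross-section has 2 separate islands. Island count = 2.

2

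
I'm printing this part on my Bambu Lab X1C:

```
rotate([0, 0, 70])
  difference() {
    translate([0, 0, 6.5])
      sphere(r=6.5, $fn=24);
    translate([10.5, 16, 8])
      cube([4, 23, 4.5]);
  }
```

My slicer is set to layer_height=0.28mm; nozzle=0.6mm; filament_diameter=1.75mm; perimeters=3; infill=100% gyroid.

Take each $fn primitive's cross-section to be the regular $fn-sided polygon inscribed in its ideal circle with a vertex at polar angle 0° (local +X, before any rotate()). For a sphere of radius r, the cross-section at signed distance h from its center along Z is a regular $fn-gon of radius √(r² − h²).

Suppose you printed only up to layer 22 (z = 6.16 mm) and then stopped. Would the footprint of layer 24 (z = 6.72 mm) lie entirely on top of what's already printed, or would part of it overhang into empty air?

entirely on top

Compare the two slices. At z = 6.16: the sphere: section is a regular 24-gon, circumradius = √(r²−h²) = √(6.5²−0.34²) = 6.491 (area = (24/2)·6.491²·sin(360°/24) = 130.86 mm²); the cube at (10.5, 16) does not reach this height (z outside [8, 12.5]); Taking the first minus the rest: none of the subtracted shapes is present at this height, so the r=6.5 sphere is unchanged — area = 130.86 mm²; (rotated 70° about Z; rotation is an isometry so areas/perimeters/island counts are preserved). At z = 6.72: the r=6.5 sphere contributes a regular 24-gon of circumradius √(6.5²−0.22²) = 6.496 (area = (24/2)·6.496²·sin(360°/24) = 131.07 mm²); the cube at (10.5, 16) does not reach this height (z outside [8, 12.5]); After the difference (first − rest): none of the subtracted shapes is present at this height, so the r=6.5 sphere is unchanged — area = 131.07 mm²; (whole slice rotated 70° about Z — lengths, areas and connectivity unchanged). Checking containment: the cross-section at z = 6.72 is a subset of the cross-section at z = 6.16.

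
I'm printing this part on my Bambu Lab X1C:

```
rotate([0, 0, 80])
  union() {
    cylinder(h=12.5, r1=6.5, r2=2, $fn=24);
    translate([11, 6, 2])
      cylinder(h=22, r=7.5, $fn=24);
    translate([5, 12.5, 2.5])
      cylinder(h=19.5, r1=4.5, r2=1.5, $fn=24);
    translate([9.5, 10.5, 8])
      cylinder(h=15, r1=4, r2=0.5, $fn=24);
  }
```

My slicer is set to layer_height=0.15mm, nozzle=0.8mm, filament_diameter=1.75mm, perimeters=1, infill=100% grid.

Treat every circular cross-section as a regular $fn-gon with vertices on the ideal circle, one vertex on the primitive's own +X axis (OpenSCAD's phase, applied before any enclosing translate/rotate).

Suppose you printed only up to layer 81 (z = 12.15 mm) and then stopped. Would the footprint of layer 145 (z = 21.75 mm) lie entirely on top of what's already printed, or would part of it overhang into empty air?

entirely on top

Compare the two slices. At z = 12.15: the cone (r1=6.5→r2=2) has section circumradius 2.126 here — a regular 24-gon (area = (24/2)·2.126²·sin(360°/24) = 14.04 mm²); the cylinder at (11, 6): section is a regular 24-gon, circumradius r=7.5 (area = (24/2)·7.500²·sin(360°/24) = 174.70 mm²); the cone at (5, 12.5) (r1=4.5→r2=1.5) has section circumradius 3.015 here — a regular 24-gon (area = (24/2)·3.015²·sin(360°/24) = 28.24 mm²); the cone at (9.5, 10.5): at t=0.277 of its height the radius interpolates to r₁+(r₂−r₁)t = 3.032, giving a regular 24-gon of that circumradius (area = (24/2)·3.032²·sin(360°/24) = 28.55 mm²); Merging all regions: the regions partially overlap — summed areas 245.53 mm² minus the doubly-counted overlap 33.37 mm² gives 212.15 mm² — area = 212.15 mm²; (rotated 80° about Z; rotation is an isometry so areas/perimeters/island counts are preserved). At z = 21.75: the cone is not intersected at this z (z outside [0, 12.5]); the r=7.5 cylinder at (11, 6) gives a regular 24-gon of circumradius 7.5 (constant along its height) (area = (24/2)·7.500²·sin(360°/24) = 174.70 mm²); the cone at (5, 12.5): at t=0.987 of its height the radius interpolates to r₁+(r₂−r₁)t = 1.538, giving a regular 24-gon of that circumradius (area = (24/2)·1.538²·sin(360°/24) = 7.35 mm²); the cone at (9.5, 10.5): at t=0.917 of its height the radius interpolates to r₁+(r₂−r₁)t = 0.792, giving a regular 24-gon of that circumradius (area = (24/2)·0.792²·sin(360°/24) = 1.95 mm²); Merging all regions: the regions partially overlap — summed areas 184.00 mm² minus the doubly-counted overlap 2.07 mm² gives 181.93 mm² — area = 181.93 mm²; (whole slice rotated 80° about Z — lengths, areas and connectivity unchanged). Checking containment: the cross-section at z = 21.75 is a subset of the cross-section at z = 12.15.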